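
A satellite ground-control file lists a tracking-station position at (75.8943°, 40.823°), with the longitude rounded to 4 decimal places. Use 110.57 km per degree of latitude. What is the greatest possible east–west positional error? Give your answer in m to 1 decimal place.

1.3 m

Rounding to 4 decimal places leaves the longitude within ±5e-05° of the true value.
One degree of longitude at 75.8943° is 110570 × cos 75.8943° ≈ 110570 × 0.2437 = 26947.2 m.
East–west error: 5e-05° × 26947.2 m/° ≈ 1.34736 m.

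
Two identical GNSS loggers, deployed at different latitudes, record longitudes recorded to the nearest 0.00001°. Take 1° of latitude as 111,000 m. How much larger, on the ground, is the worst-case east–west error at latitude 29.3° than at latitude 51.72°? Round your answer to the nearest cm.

Rounding to 5 decimal places leaves the longitude within ±5e-06° of the true value.
Error at 29.3° = 5e-06° × 111000 × cos 29.3° ≈ 0.555 × 0.8721 = 0.484 m.
At 51.72°: 5e-06° × 111000 × cos 51.72° = 5e-06 × 111000 × 0.6195 ≈ 0.34383 m.
So the lower-latitude error exceeds the higher by 0.484 − 0.34383 = 0.14017 m.
That is 0.140173 m = 14.017 cm.

14 cm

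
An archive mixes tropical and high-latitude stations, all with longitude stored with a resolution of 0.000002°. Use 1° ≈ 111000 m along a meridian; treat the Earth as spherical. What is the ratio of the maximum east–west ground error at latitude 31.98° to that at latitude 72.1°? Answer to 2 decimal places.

2.76

With a 0.000002° grid the true value lies within half a step, ±0.000002°/2 = ±1e-06°, of the stored one.
Error at 31.98° = 1e-06° × 111000 × cos 31.98° ≈ 0.111 × 0.8482 = 0.094154 m.
Error at 72.1° = 1e-06° × 111000 × cos 72.1° ≈ 0.111 × 0.3074 = 0.034117 m.
Ratio: 0.094154 / 0.034117 = cos 31.98° / cos 72.1° ≈ 2.7598.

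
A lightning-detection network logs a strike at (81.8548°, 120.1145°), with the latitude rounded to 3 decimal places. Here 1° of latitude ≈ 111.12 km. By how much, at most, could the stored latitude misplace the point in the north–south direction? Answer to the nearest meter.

56 meters

Rounding to 3 decimal places leaves the latitude within ±0.0005° of the true value.
Along the meridian that is 0.0005° × 111120 m/° = 55.56 m.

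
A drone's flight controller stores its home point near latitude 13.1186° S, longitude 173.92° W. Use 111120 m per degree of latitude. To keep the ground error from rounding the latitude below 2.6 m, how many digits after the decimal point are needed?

5 decimal places

One degree of latitude covers 111120 m.
With N decimal places the half-ulp bound is 0.5·10⁻ᴺ°, or 0.5·10⁻ᴺ × 111120 m on the ground.
Setting 55560 × 10⁻ᴺ ≤ 2.6 gives 10ᴺ ≥ 2.137e+04, i.e. N ≥ 4.33.
So 5 decimal places suffice (0.556 m); 4 would allow up to 5.56 m.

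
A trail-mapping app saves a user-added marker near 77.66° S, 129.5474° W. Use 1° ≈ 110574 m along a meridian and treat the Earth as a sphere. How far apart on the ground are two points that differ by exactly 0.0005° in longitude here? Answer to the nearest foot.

39 feet

At 77.66° a degree of longitude is 110574 × cos 77.66° ≈ 23631 m, so 0.0005° corresponds to 11.8155 m.
In feet: 11.8155 m ÷ 0.3048 ≈ 38.765 ft.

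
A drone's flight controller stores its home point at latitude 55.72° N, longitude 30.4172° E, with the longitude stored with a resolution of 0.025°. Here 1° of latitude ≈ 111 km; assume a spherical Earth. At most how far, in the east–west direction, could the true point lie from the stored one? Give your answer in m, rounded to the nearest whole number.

With a 0.025° grid the true value lies within half a step, ±0.025°/2 = ±0.0125°, of the stored one.
Parallels shrink by cos φ, so at 55.72° a degree of longitude is 111000 × 0.5632 ≈ 62519.4 m.
So at most 0.0125° × 62519.4 ≈ 781.492 m east–west.

781 m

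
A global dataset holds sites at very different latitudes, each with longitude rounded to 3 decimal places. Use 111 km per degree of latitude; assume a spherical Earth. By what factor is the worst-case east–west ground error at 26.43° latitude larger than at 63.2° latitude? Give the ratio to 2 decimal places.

1.99

Rounding to 3 decimal places leaves the longitude within ±0.0005° of the true value.
At 26.43°: 0.0005° × 111000 × cos 26.43° = 0.0005 × 111000 × 0.8955 ≈ 49.699 m.
At 63.2°: 0.0005° × 111000 × cos 63.2° = 0.0005 × 111000 × 0.4509 ≈ 25.024 m.
Ratio: 49.699 / 25.024 = cos 26.43° / cos 63.2° ≈ 1.9861.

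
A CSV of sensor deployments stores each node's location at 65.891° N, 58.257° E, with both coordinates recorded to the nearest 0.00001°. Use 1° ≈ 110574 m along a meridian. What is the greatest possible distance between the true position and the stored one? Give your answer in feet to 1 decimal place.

2.0 feet

Rounding to 5 decimal places leaves each coordinate within ±5e-06° of the true value.
N–S: 5e-06° × 110574 m/° = 0.55287 m.
E–W at 65.891°: 5e-06° × 110574 × cos 65.891° = 5e-06 × 110574 × 0.4085 ≈ 0.225833 m.
The two errors are perpendicular, so the maximum displacement is √(0.55287² + 0.225833²) ≈ 0.597215 m.
Converting: 0.597215 m × 3.2808 ft/m ≈ 1.9594 ft.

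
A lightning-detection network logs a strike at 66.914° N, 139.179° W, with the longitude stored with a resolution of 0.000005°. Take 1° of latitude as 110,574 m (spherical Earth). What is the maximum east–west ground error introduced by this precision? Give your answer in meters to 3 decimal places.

0.108 meters

With a 0.000005° grid the true value lies within half a step, ±0.000005°/2 = ±2.5e-06°, of the stored one.
At latitude 66.914° a degree of longitude spans 110574 m × cos 66.914° = 110574 × 0.3921 ≈ 43357.4 m.
East–west error: 2.5e-06° × 43357.4 m/° ≈ 0.108394 m.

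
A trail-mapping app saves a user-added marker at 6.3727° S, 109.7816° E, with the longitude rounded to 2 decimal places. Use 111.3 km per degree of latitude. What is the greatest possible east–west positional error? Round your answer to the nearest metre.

553 metres

Rounding to 2 decimal places leaves the longitude within ±0.005° of the true value.
At latitude 6.3727° a degree of longitude spans 111300 m × cos 6.3727° = 111300 × 0.9938 ≈ 110612 m.
Maximum E–W displacement: 0.005 × 110612 = 553.061 m.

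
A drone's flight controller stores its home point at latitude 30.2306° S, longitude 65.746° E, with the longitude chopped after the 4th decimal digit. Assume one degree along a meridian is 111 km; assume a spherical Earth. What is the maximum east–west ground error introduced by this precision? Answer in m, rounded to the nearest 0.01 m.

Truncating at 4 decimal places can drop up to a full unit in the last place, so the longitude may be off by as much as 0.0001°.
At latitude 30.2306° a degree of longitude spans 111000 m × cos 30.2306° = 111000 × 0.8640 ≈ 95904.7 m.
Maximum E–W displacement: 0.0001 × 95904.7 = 9.59047 m.

9.59 m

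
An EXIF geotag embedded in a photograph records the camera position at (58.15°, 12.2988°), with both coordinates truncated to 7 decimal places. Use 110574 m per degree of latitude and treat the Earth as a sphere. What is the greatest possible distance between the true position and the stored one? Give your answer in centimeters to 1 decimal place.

Truncating at 7 decimal places can drop up to a full unit in the last place, so each coordinate may be off by as much as 1e-07°.
North–south component: 1e-07° × 110574 = 0.0110574 m.
East–west component at 58.15°: 1e-07° × 110574 × cos 58.15° ≈ 1e-07 × 58349.6 ≈ 0.00583496 m.
The two errors are perpendicular, so the maximum displacement is √(0.0110574² + 0.00583496²) ≈ 0.0125025 m.
That is 0.0125025 m = 1.2503 cm.

1.3 centimeters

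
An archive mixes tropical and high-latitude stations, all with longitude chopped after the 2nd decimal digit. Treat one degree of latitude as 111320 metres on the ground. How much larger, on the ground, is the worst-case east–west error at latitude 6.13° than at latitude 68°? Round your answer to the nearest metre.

690 metres

Truncating at 2 decimal places can drop up to a full unit in the last place, so the longitude may be off by as much as 0.01°.
At 6.13°: 0.01° × 111320 × cos 6.13° = 0.01 × 111320 × 0.9943 ≈ 1106.8 m.
At 68°: 0.01° × 111320 × cos 68° = 0.01 × 111320 × 0.3746 ≈ 417.01 m.
So the lower-latitude error exceeds the higher by 1106.8 − 417.01 = 689.82 m.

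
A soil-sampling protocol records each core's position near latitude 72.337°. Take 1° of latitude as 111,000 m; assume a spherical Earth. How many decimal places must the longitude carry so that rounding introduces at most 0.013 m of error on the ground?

7

At 72.337° one degree of longitude covers 111000 × cos 72.337° ≈ 111000 × 0.3034 ≈ 33679.4 m.
Rounding to N decimal places gives at most 0.5 × 10⁻ᴺ degrees of error, i.e. 0.5 × 10⁻ᴺ × 33679.4 m.
Need 0.5 × 33679.4 × 10⁻ᴺ ≤ 0.013 → 10⁻ᴺ ≤ 7.720e-07, so N ≥ 6.11.
N = 6 would give 0.0168 m (too coarse); N = 7 gives 0.00168 m ≤ 0.013 m.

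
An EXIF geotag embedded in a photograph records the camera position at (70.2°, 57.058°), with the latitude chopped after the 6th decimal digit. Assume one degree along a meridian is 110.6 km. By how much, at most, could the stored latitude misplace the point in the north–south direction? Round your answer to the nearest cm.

11 cm

Truncating at 6 decimal places can drop up to a full unit in the last place, so the latitude may be off by as much as 1e-06°.
North–south distance: 1e-06° × 110600 m/° = 0.1106 m.
That is 0.1106 m = 11.06 cm.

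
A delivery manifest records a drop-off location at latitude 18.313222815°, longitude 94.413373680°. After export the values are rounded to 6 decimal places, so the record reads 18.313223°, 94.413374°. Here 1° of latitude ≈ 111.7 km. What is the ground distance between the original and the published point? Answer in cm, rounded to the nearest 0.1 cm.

The latitude changed by -0.000000185° and the longitude by -0.000000320°.
North–south shift: -0.000000185 × 111700 = -0.0206645 m.
East–west at this latitude: -0.000000320° × 111700 × cos 18.3132° ≈ -0.000000320 × 106043 = -0.0339337 m.
Hypotenuse of the two orthogonal shifts: √(0.0206645² + 0.0339337²) = 0.0397305 m.
That is 0.0397305 m = 3.9731 cm.

4.0 cm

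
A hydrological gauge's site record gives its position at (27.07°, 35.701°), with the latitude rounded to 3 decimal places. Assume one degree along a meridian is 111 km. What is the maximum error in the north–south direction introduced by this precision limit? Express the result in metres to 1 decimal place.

55.5 metres

Rounding to 3 decimal places leaves the latitude within ±0.0005° of the true value.
Along the meridian that is 0.0005° × 111000 m/° = 55.5 m.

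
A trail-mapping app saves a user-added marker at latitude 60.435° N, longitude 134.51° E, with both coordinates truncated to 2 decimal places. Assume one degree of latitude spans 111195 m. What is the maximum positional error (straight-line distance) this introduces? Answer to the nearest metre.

Truncating at 2 decimal places can drop up to a full unit in the last place, so each coordinate may be off by as much as 0.01°.
N–S: 0.01° × 111195 m/° = 1111.95 m.
E–W at 60.435°: 0.01° × 111195 × cos 60.435° = 0.01 × 111195 × 0.4934 ≈ 548.648 m.
Combining orthogonally: (1111.95² + 548.648²)^½ ≈ 1239.94 m.

1240 metres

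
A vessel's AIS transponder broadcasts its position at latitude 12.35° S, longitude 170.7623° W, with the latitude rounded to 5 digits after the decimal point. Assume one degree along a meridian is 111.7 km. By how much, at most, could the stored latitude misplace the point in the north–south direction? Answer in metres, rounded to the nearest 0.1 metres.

0.6 metres

Rounding to 5 decimal places leaves the latitude within ±5e-06° of the true value.
So the N–S error is at most 5e-06 × 111700 = 0.5585 m.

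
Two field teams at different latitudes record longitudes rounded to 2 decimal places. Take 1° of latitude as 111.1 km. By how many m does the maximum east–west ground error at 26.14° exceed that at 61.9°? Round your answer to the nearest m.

237 m

Rounding to 2 decimal places leaves the longitude within ±0.005° of the true value.
Error at 26.14° = 0.005° × 111100 × cos 26.14° ≈ 555.5 × 0.8977 = 498.68 m.
Error at 61.9° = 0.005° × 111100 × cos 61.9° ≈ 555.5 × 0.4710 = 261.65 m.
So the lower-latitude error exceeds the higher by 498.68 − 261.65 = 237.04 m.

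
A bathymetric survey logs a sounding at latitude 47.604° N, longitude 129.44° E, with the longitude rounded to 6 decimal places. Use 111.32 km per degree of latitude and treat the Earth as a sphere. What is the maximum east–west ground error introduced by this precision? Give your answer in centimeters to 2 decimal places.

3.75 centimeters

Rounding to 6 decimal places leaves the longitude within ±5e-07° of the true value.
Parallels shrink by cos φ, so at 47.604° a degree of longitude is 111320 × 0.6743 ≈ 75057.6 m.
So at most 5e-07° × 75057.6 ≈ 0.0375288 m east–west.
That is 0.0375288 m = 3.7529 cm.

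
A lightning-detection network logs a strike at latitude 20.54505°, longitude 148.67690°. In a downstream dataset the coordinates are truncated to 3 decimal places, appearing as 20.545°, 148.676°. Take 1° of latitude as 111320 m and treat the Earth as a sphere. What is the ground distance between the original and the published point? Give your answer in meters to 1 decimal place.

The latitude changed by +0.00005° and the longitude by +0.00090°.
North–south shift: 0.00005 × 111320 = 5.566 m.
East–west at this latitude: 0.00090° × 111320 × cos 20.545° ≈ 0.00090 × 104240 = 93.8157 m.
Combined displacement = (5.566² + 93.8157²)^½ ≈ 93.9807 m.

94.0 meters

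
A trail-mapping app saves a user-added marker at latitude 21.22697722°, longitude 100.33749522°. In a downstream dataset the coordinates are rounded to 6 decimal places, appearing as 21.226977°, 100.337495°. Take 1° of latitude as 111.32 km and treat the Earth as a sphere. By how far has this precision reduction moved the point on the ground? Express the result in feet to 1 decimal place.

0.1 feet

Δlat = 21.22697722 − 21.226977 = +0.00000022°; Δlon = 100.33749522 − 100.337495 = +0.00000022°.
N–S: 0.00000022° × 111320 m/° = 0.0244904 m.
East–west at this latitude: 0.00000022° × 111320 × cos 21.227° ≈ 0.00000022 × 103767 = 0.0228288 m.
Hypotenuse of the two orthogonal shifts: √(0.0244904² + 0.0228288²) = 0.0334804 m.
Converting: 0.0334804 m × 3.2808 ft/m ≈ 0.10984 ft.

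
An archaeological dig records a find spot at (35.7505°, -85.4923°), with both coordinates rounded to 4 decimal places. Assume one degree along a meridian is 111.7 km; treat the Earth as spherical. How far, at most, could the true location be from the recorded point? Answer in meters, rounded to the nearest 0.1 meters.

7.2 meters

Rounding to 4 decimal places leaves each coordinate within ±5e-05° of the true value.
N–S: 5e-05° × 111700 m/° = 5.585 m.
Longitude error → 5e-05 × 111700 × cos 35.7505° = 5e-05 × 111700 × 0.8116 ≈ 4.53261 m.
Combining orthogonally: (5.585² + 4.53261²)^½ ≈ 7.19283 m.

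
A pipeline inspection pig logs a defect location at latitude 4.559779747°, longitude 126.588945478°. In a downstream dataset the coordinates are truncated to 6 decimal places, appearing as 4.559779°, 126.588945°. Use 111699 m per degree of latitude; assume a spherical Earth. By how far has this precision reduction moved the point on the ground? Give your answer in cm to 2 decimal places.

Δlat = 4.559779747 − 4.559779 = +0.000000747°; Δlon = 126.588945478 − 126.588945 = +0.000000478°.
N–S: 0.000000747° × 111699 m/° = 0.0834392 m.
E–W at 4.55978°: 0.000000478° × 111699 × cos 4.55978° = 0.000000478 × 111699 × 0.9968 ≈ 0.0532231 m.
Hypotenuse of the two orthogonal shifts: √(0.0834392² + 0.0532231²) = 0.0989687 m.
That is 0.0989687 m = 9.8969 cm.

9.90 cm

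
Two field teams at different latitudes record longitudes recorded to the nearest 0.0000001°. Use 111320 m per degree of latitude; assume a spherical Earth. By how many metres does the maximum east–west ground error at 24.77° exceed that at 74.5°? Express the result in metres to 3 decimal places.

Rounding to 7 decimal places leaves the longitude within ±5e-08° of the true value.
At 24.77°: 5e-08° × 111320 × cos 24.77° = 5e-08 × 111320 × 0.9080 ≈ 0.0050539 m.
Error at 74.5° = 5e-08° × 111320 × cos 74.5° ≈ 0.005566 × 0.2672 = 0.0014874 m.
So the lower-latitude error exceeds the higher by 0.0050539 − 0.0014874 = 0.0035665 m.

0.004 metres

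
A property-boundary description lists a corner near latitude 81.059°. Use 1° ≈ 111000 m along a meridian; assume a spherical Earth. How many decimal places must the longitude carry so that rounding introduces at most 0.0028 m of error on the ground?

At 81.059° one degree of longitude covers 111000 × cos 81.059° ≈ 111000 × 0.1554 ≈ 17251.3 m.
N decimal places → at most half a unit in the last place, 0.5 × 10⁻ᴺ° = 17251.3/2 × 10⁻ᴺ m.
Setting 8625.66 × 10⁻ᴺ ≤ 0.0028 gives 10ᴺ ≥ 3.081e+06, i.e. N ≥ 6.49.
So 7 decimal places suffice (0.000863 m); 6 would allow up to 0.00863 m.

7 decimal places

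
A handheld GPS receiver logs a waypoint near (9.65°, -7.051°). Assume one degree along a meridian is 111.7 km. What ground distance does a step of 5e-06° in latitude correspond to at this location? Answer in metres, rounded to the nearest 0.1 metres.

5e-06° × 111700 m/° = 0.5585 m.

0.6 metres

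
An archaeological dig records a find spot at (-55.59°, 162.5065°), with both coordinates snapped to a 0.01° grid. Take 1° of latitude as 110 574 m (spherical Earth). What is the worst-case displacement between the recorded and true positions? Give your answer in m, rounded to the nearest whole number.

635 m

With a 0.01° grid the true value lies within half a step, ±0.01°/2 = ±0.005°, of the stored one.
Latitude error → 0.005 × 110574 = 552.87 m along the meridian.
Longitude error → 0.005 × 110574 × cos 55.59° = 0.005 × 110574 × 0.5651 ≈ 312.433 m.
The two errors are perpendicular, so the maximum displacement is √(552.87² + 312.433²) ≈ 635.043 m.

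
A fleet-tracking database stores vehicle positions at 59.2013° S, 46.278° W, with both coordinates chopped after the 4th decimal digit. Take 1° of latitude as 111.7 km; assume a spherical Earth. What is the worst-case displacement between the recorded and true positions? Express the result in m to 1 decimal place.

12.5 m

Truncating at 4 decimal places can drop up to a full unit in the last place, so each coordinate may be off by as much as 0.0001°.
N–S: 0.0001° × 111700 m/° = 11.17 m.
Longitude error → 0.0001 × 111700 × cos 59.2013° = 0.0001 × 111700 × 0.5120 ≈ 5.7193 m.
Combining orthogonally: (11.17² + 5.7193²)^½ ≈ 12.5491 m.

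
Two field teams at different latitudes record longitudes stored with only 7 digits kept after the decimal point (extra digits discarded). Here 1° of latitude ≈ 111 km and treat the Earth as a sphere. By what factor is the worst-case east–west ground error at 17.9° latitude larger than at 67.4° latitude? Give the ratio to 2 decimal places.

2.48

Truncating at 7 decimal places can drop up to a full unit in the last place, so the longitude may be off by as much as 1e-07°.
At 17.9°: 1e-07° × 111000 × cos 17.9° = 1e-07 × 111000 × 0.9516 ≈ 0.010563 m.
At 67.4°: 1e-07° × 111000 × cos 67.4° = 1e-07 × 111000 × 0.3843 ≈ 0.0042657 m.
Ratio: 0.010563 / 0.0042657 = cos 17.9° / cos 67.4° ≈ 2.4762.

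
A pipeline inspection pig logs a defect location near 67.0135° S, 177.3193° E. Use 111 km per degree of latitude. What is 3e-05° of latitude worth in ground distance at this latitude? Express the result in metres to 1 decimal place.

3.3 metres

Along a meridian 3e-05° is 3e-05 × 111000 = 3.33 m.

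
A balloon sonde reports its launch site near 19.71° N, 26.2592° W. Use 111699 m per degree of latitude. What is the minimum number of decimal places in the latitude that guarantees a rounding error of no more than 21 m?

One degree of latitude covers 111699 m.
With N decimal places the half-ulp bound is 0.5·10⁻ᴺ°, or 0.5·10⁻ᴺ × 111699 m on the ground.
Setting 55849.5 × 10⁻ᴺ ≤ 21 gives 10ᴺ ≥ 2660, i.e. N ≥ 3.42.
So 4 decimal places suffice (5.58 m); 3 would allow up to 55.8 m.

4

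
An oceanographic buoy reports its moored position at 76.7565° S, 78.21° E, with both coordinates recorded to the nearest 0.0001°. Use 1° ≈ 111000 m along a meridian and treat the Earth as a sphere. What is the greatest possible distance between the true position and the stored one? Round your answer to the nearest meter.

Rounding to 4 decimal places leaves each coordinate within ±5e-05° of the true value.
N–S: 5e-05° × 111000 m/° = 5.55 m.
E–W at 76.7565°: 5e-05° × 111000 × cos 76.7565° = 5e-05 × 111000 × 0.2291 ≈ 1.27145 m.
The two errors are perpendicular, so the maximum displacement is √(5.55² + 1.27145²) ≈ 5.69378 m.

6 meters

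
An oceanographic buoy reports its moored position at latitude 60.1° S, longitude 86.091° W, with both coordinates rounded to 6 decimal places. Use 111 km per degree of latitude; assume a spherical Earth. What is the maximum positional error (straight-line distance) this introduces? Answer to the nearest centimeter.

6 centimeters

Rounding to 6 decimal places leaves each coordinate within ±5e-07° of the true value.
N–S: 5e-07° × 111000 m/° = 0.0555 m.
East–west component at 60.1°: 5e-07° × 111000 × cos 60.1° ≈ 5e-07 × 55332.1 ≈ 0.0276661 m.
Combining orthogonally: (0.0555² + 0.0276661²)^½ ≈ 0.0620134 m.
That is 0.0620134 m = 6.2013 cm.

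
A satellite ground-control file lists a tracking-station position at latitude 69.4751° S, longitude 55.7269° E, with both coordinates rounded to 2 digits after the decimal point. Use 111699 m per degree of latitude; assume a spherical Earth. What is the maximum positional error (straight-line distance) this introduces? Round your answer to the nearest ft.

Rounding to 2 decimal places leaves each coordinate within ±0.005° of the true value.
North–south component: 0.005° × 111699 = 558.495 m.
Longitude error → 0.005 × 111699 × cos 69.4751° = 0.005 × 111699 × 0.3506 ≈ 195.816 m.
Worst case both components are at the extreme and orthogonal: √(558.495² + 195.816²) ≈ 591.828 m.
Converting: 591.828 m × 3.2808 ft/m ≈ 1941.7 ft.

1942 ft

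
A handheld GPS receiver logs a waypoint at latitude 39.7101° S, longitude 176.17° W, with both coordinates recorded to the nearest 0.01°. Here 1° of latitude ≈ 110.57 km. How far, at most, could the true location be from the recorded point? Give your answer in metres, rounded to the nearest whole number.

Rounding to 2 decimal places leaves each coordinate within ±0.005° of the true value.
Latitude error → 0.005 × 110570 = 552.85 m along the meridian.
E–W at 39.7101°: 0.005° × 110570 × cos 39.7101° = 0.005 × 110570 × 0.7693 ≈ 425.3 m.
Worst case both components are at the extreme and orthogonal: √(552.85² + 425.3²) ≈ 697.512 m.

698 metres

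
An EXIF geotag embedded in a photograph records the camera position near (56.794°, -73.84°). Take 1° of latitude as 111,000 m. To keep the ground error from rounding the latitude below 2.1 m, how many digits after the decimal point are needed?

5 decimal places

One degree of latitude covers 111000 m.
Rounding to N decimal places gives at most 0.5 × 10⁻ᴺ degrees of error, i.e. 0.5 × 10⁻ᴺ × 111000 m.
Need 0.5 × 111000 × 10⁻ᴺ ≤ 2.1 → 10⁻ᴺ ≤ 3.784e-05, so N ≥ 4.42.
N = 4 would give 5.55 m (too coarse); N = 5 gives 0.555 m ≤ 2.1 m.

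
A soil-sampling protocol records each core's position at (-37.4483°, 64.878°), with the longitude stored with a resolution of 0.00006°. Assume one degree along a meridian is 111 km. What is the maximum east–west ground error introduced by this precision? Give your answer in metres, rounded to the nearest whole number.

With a 0.00006° grid the true value lies within half a step, ±0.00006°/2 = ±3e-05°, of the stored one.
One degree of longitude at 37.4483° is 111000 × cos 37.4483° ≈ 111000 × 0.7939 = 88123.2 m.
East–west error: 3e-05° × 88123.2 m/° ≈ 2.64369 m.

3 metres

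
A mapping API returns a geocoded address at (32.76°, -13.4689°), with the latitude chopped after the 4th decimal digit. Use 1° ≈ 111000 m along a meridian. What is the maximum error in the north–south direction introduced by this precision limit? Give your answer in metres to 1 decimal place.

Truncating at 4 decimal places can drop up to a full unit in the last place, so the latitude may be off by as much as 0.0001°.
North–south distance: 0.0001° × 111000 m/° = 11.1 m.

11.1 metres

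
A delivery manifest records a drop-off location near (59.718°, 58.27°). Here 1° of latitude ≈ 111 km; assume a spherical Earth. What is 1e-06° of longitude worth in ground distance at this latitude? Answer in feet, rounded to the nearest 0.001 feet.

One degree of longitude here spans 111000 × cos 59.718° = 111000 × 0.5043 ≈ 55972.5 m; 1e-06° of that is 0.0559725 m.
In feet: 0.0559725 m ÷ 0.3048 ≈ 0.18364 ft.

0.184 feet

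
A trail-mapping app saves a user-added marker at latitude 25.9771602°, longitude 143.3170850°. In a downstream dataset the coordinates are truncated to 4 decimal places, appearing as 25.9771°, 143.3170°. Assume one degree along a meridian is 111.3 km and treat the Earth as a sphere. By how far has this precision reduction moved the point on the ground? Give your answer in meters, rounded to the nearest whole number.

11 meters

Δlat = 25.9771602 − 25.9771 = +0.0000602°; Δlon = 143.3170850 − 143.3170 = +0.0000850°.
North–south shift: 0.0000602 × 111300 = 6.70026 m.
East–west at this latitude: 0.0000850° × 111300 × cos 25.9771° ≈ 0.0000850 × 100055 = 8.5047 m.
Combined displacement = (6.70026² + 8.5047²)^½ ≈ 10.827 m.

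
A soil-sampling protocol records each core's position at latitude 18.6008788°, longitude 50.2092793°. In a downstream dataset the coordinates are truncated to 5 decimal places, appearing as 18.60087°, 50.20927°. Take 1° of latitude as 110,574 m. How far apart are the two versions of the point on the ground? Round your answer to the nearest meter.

1 meters

Δlat = 18.6008788 − 18.60087 = +0.0000088°; Δlon = 50.2092793 − 50.20927 = +0.0000093°.
North–south shift: 0.0000088 × 110574 = 0.973051 m.
East–west at this latitude: 0.0000093° × 110574 × cos 18.6009° ≈ 0.0000093 × 104798 = 0.974621 m.
Hypotenuse of the two orthogonal shifts: √(0.973051² + 0.974621²) = 1.37721 m.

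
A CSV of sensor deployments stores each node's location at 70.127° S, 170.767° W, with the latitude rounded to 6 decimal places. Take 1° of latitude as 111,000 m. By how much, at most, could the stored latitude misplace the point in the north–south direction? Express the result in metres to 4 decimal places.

Rounding to 6 decimal places leaves the latitude within ±5e-07° of the true value.
North–south distance: 5e-07° × 111000 m/° = 0.0555 m.

0.0555 metres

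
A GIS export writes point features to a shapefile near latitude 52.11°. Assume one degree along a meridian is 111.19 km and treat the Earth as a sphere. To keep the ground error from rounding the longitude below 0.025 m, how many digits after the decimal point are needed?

7 decimal places

At 52.11° one degree of longitude covers 111190 × cos 52.11° ≈ 111190 × 0.6141 ≈ 68287.1 m.
N decimal places → at most half a unit in the last place, 0.5 × 10⁻ᴺ° = 68287.1/2 × 10⁻ᴺ m.
Need 0.5 × 68287.1 × 10⁻ᴺ ≤ 0.025 → 10⁻ᴺ ≤ 7.322e-07, so N ≥ 6.14.
So 7 decimal places suffice (0.00341 m); 6 would allow up to 0.0341 m.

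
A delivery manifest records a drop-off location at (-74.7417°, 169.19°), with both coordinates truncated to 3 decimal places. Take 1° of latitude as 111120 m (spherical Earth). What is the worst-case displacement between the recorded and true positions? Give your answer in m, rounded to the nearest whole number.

115 m

Truncating at 3 decimal places can drop up to a full unit in the last place, so each coordinate may be off by as much as 0.001°.
N–S: 0.001° × 111120 m/° = 111.12 m.
Longitude error → 0.001 × 111120 × cos 74.7417° = 0.001 × 111120 × 0.2632 ≈ 29.2436 m.
Worst case both components are at the extreme and orthogonal: √(111.12² + 29.2436²) ≈ 114.904 m.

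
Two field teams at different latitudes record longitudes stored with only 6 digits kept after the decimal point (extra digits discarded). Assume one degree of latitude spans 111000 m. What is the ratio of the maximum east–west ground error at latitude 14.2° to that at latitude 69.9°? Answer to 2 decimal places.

2.82

Truncating at 6 decimal places can drop up to a full unit in the last place, so the longitude may be off by as much as 1e-06°.
Error at 14.2° = 1e-06° × 111000 × cos 14.2° ≈ 0.111 × 0.9694 = 0.10761 m.
At 69.9°: 1e-06° × 111000 × cos 69.9° = 1e-06 × 111000 × 0.3437 ≈ 0.038146 m.
Ratio: 0.10761 / 0.038146 = cos 14.2° / cos 69.9° ≈ 2.8209.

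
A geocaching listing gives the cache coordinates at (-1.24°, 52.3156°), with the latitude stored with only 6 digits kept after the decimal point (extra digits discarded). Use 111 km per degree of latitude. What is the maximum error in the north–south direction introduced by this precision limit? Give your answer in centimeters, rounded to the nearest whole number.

Truncating at 6 decimal places can drop up to a full unit in the last place, so the latitude may be off by as much as 1e-06°.
Along the meridian that is 1e-06° × 111000 m/° = 0.111 m.
That is 0.111 m = 11.1 cm.

11 centimeters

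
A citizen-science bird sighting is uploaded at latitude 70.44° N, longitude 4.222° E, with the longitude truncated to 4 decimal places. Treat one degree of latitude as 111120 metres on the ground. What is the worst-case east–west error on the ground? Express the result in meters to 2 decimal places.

Truncating at 4 decimal places can drop up to a full unit in the last place, so the longitude may be off by as much as 0.0001°.
Parallels shrink by cos φ, so at 70.44° a degree of longitude is 111120 × 0.3348 ≈ 37202.3 m.
Maximum E–W displacement: 0.0001 × 37202.3 = 3.72023 m.

3.72 meters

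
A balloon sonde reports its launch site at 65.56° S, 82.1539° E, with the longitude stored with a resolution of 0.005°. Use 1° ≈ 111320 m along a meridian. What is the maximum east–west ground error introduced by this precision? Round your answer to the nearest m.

With a 0.005° grid the true value lies within half a step, ±0.005°/2 = ±0.0025°, of the stored one.
At latitude 65.56° a degree of longitude spans 111320 m × cos 65.56° = 111320 × 0.4137 ≈ 46057.5 m.
East–west error: 0.0025° × 46057.5 m/° ≈ 115.144 m.

115 m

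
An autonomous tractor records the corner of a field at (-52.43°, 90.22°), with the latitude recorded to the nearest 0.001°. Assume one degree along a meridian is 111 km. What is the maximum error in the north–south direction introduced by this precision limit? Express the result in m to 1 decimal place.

Rounding to 3 decimal places leaves the latitude within ±0.0005° of the true value.
So the N–S error is at most 0.0005 × 111000 = 55.5 m.

55.5 m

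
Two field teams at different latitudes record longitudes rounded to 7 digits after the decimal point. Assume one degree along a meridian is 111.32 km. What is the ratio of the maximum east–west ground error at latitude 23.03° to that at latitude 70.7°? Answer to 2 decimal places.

2.78

Rounding to 7 decimal places leaves the longitude within ±5e-08° of the true value.
At 23.03°: 5e-08° × 111320 × cos 23.03° = 5e-08 × 111320 × 0.9203 ≈ 0.0051224 m.
Error at 70.7° = 5e-08° × 111320 × cos 70.7° ≈ 0.005566 × 0.3305 = 0.0018396 m.
The ratio reduces to cos 23.03° / cos 70.7° = 0.9203/0.3305 ≈ 2.7844.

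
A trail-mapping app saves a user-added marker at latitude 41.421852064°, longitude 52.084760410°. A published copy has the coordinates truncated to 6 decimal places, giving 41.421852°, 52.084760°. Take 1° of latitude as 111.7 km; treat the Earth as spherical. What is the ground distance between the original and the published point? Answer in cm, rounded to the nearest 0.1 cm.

The latitude changed by +0.000000064° and the longitude by +0.000000410°.
North–south shift: 0.000000064 × 111700 = 0.0071488 m.
East–west at this latitude: 0.000000410° × 111700 × cos 41.4219° ≈ 0.000000410 × 83759.2 = 0.0343413 m.
Combined displacement = (0.0071488² + 0.0343413²)^½ ≈ 0.0350775 m.
That is 0.0350775 m = 3.5077 cm.

3.5 cm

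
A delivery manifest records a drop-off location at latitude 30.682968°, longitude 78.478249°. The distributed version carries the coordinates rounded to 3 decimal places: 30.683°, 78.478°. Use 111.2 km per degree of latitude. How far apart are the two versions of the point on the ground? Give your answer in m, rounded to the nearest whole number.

24 m

The latitude changed by -0.000032° and the longitude by +0.000249°.
N–S: -0.000032° × 111200 m/° = -3.5584 m.
E–W at 30.683°: 0.000249° × 111200 × cos 30.683° = 0.000249 × 111200 × 0.8600 ≈ 23.8125 m.
Distance: √(3.5584² + 23.8125²) ≈ 24.0769 m.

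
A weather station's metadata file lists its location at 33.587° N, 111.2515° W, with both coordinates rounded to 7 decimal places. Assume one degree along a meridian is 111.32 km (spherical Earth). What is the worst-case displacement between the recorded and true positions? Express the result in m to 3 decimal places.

0.007 m

Rounding to 7 decimal places leaves each coordinate within ±5e-08° of the true value.
North–south component: 5e-08° × 111320 = 0.005566 m.
E–W at 33.587°: 5e-08° × 111320 × cos 33.587° = 5e-08 × 111320 × 0.8330 ≈ 0.00463674 m.
The two errors are perpendicular, so the maximum displacement is √(0.005566² + 0.00463674²) ≈ 0.00724429 m.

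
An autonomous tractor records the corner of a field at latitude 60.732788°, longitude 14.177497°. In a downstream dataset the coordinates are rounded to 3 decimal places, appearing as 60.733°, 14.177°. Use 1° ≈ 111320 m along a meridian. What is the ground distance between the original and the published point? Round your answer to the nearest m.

Δlat = 60.732788 − 60.733 = -0.000212°; Δlon = 14.177497 − 14.177 = +0.000497°.
N–S: -0.000212° × 111320 m/° = -23.5998 m.
E–W at 60.733°: 0.000497° × 111320 × cos 60.733° = 0.000497 × 111320 × 0.4889 ≈ 27.0478 m.
Combined displacement = (23.5998² + 27.0478²)^½ ≈ 35.8962 m.

36 m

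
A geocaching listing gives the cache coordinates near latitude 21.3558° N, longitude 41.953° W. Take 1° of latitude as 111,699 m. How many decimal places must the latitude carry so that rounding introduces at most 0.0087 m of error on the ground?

One degree of latitude covers 111699 m.
Rounding to N decimal places gives at most 0.5 × 10⁻ᴺ degrees of error, i.e. 0.5 × 10⁻ᴺ × 111699 m.
Need 0.5 × 111699 × 10⁻ᴺ ≤ 0.0087 → 10⁻ᴺ ≤ 1.558e-07, so N ≥ 6.81.
So 7 decimal places suffice (0.00558 m); 6 would allow up to 0.0558 m.

7 decimal places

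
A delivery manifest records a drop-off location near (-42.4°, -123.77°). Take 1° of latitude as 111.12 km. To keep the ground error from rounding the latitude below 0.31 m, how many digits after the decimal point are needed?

One degree of latitude covers 111120 m.
N decimal places → at most half a unit in the last place, 0.5 × 10⁻ᴺ° = 111120/2 × 10⁻ᴺ m.
Need 0.5 × 111120 × 10⁻ᴺ ≤ 0.31 → 10⁻ᴺ ≤ 5.580e-06, so N ≥ 5.25.
At 5 places the error can reach 0.556 m, but 6 places keeps it to 0.0556 m.

6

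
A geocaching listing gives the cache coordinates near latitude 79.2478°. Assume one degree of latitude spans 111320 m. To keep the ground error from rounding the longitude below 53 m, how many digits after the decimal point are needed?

3 decimal places

At 79.2478° one degree of longitude covers 111320 × cos 79.2478° ≈ 111320 × 0.1866 ≈ 20768.1 m.
N decimal places → at most half a unit in the last place, 0.5 × 10⁻ᴺ° = 20768.1/2 × 10⁻ᴺ m.
Need 0.5 × 20768.1 × 10⁻ᴺ ≤ 53 → 10⁻ᴺ ≤ 5.104e-03, so N ≥ 2.29.
At 2 places the error can reach 104 m, but 3 places keeps it to 10.4 m.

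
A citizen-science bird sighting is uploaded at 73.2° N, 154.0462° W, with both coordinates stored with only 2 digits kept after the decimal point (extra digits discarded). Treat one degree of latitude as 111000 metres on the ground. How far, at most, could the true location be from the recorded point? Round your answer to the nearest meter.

Truncating at 2 decimal places can drop up to a full unit in the last place, so each coordinate may be off by as much as 0.01°.
Latitude error → 0.01 × 111000 = 1110 m along the meridian.
E–W at 73.2°: 0.01° × 111000 × cos 73.2° = 0.01 × 111000 × 0.2890 ≈ 320.825 m.
Worst case both components are at the extreme and orthogonal: √(1110² + 320.825²) ≈ 1155.43 m.

1155 meters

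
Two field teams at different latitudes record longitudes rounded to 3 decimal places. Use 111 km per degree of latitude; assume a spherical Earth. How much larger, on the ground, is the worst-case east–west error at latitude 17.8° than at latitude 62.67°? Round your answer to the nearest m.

27 m

Rounding to 3 decimal places leaves the longitude within ±0.0005° of the true value.
Error at 17.8° = 0.0005° × 111000 × cos 17.8° ≈ 55.5 × 0.9521 = 52.843 m.
At 62.67°: 0.0005° × 111000 × cos 62.67° = 0.0005 × 111000 × 0.4591 ≈ 25.481 m.
Difference: 52.843 − 25.481 = 27.362 m.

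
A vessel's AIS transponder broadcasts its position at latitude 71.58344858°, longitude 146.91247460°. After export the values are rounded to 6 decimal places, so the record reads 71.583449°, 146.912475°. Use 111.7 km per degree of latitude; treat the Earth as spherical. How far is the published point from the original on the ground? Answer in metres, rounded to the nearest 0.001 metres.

0.049 metres

The latitude changed by -0.00000042° and the longitude by -0.00000040°.
North–south shift: -0.00000042 × 111700 = -0.046914 m.
E–W at 71.5834°: -0.00000040° × 111700 × cos 71.5834° = -0.00000040 × 111700 × 0.3159 ≈ -0.0141154 m.
Combined displacement = (0.046914² + 0.0141154²)^½ ≈ 0.0489915 m.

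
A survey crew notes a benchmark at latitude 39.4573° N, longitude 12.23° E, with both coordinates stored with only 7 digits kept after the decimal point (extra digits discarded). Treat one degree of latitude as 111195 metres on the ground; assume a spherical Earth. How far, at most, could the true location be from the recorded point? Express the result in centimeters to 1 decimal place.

1.4 centimeters

Truncating at 7 decimal places can drop up to a full unit in the last place, so each coordinate may be off by as much as 1e-07°.
N–S: 1e-07° × 111195 m/° = 0.0111195 m.
East–west component at 39.4573°: 1e-07° × 111195 × cos 39.4573° ≈ 1e-07 × 85853.5 ≈ 0.00858535 m.
Worst case both components are at the extreme and orthogonal: √(0.0111195² + 0.00858535²) ≈ 0.0140482 m.
That is 0.0140482 m = 1.4048 cm.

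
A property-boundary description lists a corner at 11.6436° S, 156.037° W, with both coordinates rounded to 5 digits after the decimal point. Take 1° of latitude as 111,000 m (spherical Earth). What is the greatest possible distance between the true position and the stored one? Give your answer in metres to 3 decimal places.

0.777 metres

Rounding to 5 decimal places leaves each coordinate within ±5e-06° of the true value.
North–south component: 5e-06° × 111000 = 0.555 m.
E–W at 11.6436°: 5e-06° × 111000 × cos 11.6436° = 5e-06 × 111000 × 0.9794 ≈ 0.543579 m.
The two errors are perpendicular, so the maximum displacement is √(0.555² + 0.543579²) ≈ 0.776855 m.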